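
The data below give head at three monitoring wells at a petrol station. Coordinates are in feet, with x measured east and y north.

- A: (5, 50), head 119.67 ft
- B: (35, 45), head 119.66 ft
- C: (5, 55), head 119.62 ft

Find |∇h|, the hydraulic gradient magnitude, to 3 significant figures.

0.0102

With h = a·x + b·y + c and A as origin, the differences give:
  30·a + (-5)·b = -0.01
  0·a + 5·b = -0.05
Eliminate b (×5 and ×(-5), subtract): 150·a = -0.300 → a = ∂h/∂x = -0.002000
Back-substitute: b = ∂h/∂y = -0.010000.
|∇h| = √(-0.002000² + -0.010000²) = 0.0102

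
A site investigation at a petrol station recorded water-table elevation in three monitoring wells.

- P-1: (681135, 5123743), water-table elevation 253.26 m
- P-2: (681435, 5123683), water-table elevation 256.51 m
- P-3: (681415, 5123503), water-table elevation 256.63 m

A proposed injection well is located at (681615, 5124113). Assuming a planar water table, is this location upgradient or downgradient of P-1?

upgradient

Taking P-1 as reference: P-2−P-1 = (300, -60, +3.25); P-3−P-1 = (280, -240, +3.37).
Solve a·Δx + b·Δy = Δh: det = 300·(-240) − 280·(-60) = -55200.
∂h/∂x = [(+3.25)·(-240) − (+3.37)·(-60)] / -55200 = +0.01047
∂h/∂y = [300·(+3.37) − 280·(+3.25)] / -55200 = -0.001830
Head at (681615, 5124113) = 253.26 + (+0.01047)·(480) + (-0.001830)·(370) = 257.61 m.
That is higher than the 253.26 m at P-1, so the point is upgradient.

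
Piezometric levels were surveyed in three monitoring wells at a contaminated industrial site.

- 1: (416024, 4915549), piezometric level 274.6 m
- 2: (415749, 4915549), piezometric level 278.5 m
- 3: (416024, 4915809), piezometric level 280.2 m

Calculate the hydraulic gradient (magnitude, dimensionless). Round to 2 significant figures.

0.026

∂h/∂x = (278.5 − 274.6) / (415749 − 416024) = -0.01418
∂h/∂y = (280.2 − 274.6) / (4915809 − 4915549) = +0.02154
|∇h| = √(-0.01418² + 0.02154²) = 0.02579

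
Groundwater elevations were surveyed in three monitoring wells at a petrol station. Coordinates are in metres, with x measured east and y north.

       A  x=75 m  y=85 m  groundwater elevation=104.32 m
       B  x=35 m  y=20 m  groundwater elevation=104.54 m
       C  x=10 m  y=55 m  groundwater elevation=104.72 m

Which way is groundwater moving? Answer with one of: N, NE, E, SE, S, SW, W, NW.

E

Taking A as reference: B−A = (-40, -65, +0.22); C−A = (-65, -30, +0.40).
Solve a·Δx + b·Δy = Δh: det = (-40)·(-30) − (-65)·(-65) = -3025.
∂h/∂x = [(+0.22)·(-30) − (+0.40)·(-65)] / -3025 = -0.006413
∂h/∂y = [(-40)·(+0.40) − (-65)·(+0.22)] / -3025 = +0.0005620
Flow = −∇h = (+0.006413 east, -0.0005620 north), which points east.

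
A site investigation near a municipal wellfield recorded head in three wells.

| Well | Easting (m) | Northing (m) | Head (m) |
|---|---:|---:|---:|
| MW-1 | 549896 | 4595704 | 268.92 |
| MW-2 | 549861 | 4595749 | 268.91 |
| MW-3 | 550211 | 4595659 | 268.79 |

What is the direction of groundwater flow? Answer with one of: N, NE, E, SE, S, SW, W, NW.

With h = a·x + b·y + c and MW-1 as origin, the differences give:
  (-35)·a + 45·b = -0.01
  315·a + (-45)·b = -0.13
Eliminate b (×(-45) and ×45, subtract): -12600·a = 6.300 → a = ∂h/∂x = -0.0005000
Back-substitute: b = ∂h/∂y = -0.0006111.
Flow = −∇h = (+0.0005000 east, +0.0006111 north), which points northeast.

NE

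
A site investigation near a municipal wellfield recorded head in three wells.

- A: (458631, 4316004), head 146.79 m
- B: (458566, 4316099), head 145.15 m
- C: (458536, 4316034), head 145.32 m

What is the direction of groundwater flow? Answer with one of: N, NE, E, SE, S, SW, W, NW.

NW

Differences from A: to B (Δx, Δy, Δh) = (-65, 95, -1.64); to C = (-95, 30, -1.47).
Determinant of the coordinate differences = (-65)·30 − (-95)·95 = 7075.
∂h/∂x = [(-1.64)·30 − (-1.47)·95] / 7075 = +0.01278
∂h/∂y = [(-65)·(-1.47) − (-95)·(-1.64)] / 7075 = -0.008516
Flow = −∇h = (-0.01278 east, +0.008516 north), which points northwest.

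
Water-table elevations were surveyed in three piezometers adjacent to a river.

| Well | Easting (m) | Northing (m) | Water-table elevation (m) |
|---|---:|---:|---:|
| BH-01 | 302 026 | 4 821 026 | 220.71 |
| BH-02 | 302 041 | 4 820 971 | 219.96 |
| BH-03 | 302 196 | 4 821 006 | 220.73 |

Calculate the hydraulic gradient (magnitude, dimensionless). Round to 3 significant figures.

Differences from BH-01: to BH-02 (Δx, Δy, Δh) = (15, -55, -0.75); to BH-03 = (170, -20, +0.02).
Solve a·Δx + b·Δy = Δh: det = 15·(-20) − 170·(-55) = 9050.
∂h/∂x = [(-0.75)·(-20) − (+0.02)·(-55)] / 9050 = +0.001779
∂h/∂y = [15·(+0.02) − 170·(-0.75)] / 9050 = +0.01412
|∇h| = √(0.001779² + 0.01412²) = 0.01423

0.0142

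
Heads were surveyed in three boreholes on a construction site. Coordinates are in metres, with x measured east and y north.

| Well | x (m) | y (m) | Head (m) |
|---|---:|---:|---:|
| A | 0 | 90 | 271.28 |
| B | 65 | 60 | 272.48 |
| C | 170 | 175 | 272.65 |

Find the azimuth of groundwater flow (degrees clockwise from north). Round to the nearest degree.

309°

Taking A as reference: B−A = (65, -30, +1.20); C−A = (170, 85, +1.37).
Determinant of the coordinate differences = 65·85 − 170·(-30) = 10625.
∂h/∂x = [(+1.20)·85 − (+1.37)·(-30)] / 10625 = +0.01347
∂h/∂y = [65·(+1.37) − 170·(+1.20)] / 10625 = -0.01082
Flow direction (−∇h) has components (-0.01347 E, +0.01082 N).
Azimuth = atan2(E, N) = atan2(-0.01347, +0.01082) = 308.8° ≈ 309°.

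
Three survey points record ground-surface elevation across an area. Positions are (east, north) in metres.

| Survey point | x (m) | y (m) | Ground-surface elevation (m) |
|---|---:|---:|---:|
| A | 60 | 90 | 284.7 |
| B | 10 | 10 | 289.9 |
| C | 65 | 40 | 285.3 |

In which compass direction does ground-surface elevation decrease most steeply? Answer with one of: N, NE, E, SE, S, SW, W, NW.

E

With z = a·x + b·y + c and A as origin, the differences give:
  (-50)·a + (-80)·b = +5.2
  5·a + (-50)·b = +0.6
Eliminate b (×(-50) and ×(-80), subtract): 2900·a = -212.00 → a = ∂z/∂x = -0.07310
Back-substitute: b = ∂z/∂y = -0.01931.
Steepest decrease is along −∇f = (+0.07310 E, +0.01931 N) → east.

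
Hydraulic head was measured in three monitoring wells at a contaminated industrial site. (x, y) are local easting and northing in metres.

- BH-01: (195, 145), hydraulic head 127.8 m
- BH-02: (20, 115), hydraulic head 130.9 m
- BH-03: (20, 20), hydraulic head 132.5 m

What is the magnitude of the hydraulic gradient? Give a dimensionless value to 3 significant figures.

0.0224

Three-point gradient (reference BH-01): Δ to BH-02 = (-175, -30, +3.1), Δ to BH-03 = (-175, -125, +4.7).
∂h/∂x = -0.01483, ∂h/∂y = -0.01684 (det = 16625).
|∇h| = √(-0.01483² + -0.01684²) = 0.02244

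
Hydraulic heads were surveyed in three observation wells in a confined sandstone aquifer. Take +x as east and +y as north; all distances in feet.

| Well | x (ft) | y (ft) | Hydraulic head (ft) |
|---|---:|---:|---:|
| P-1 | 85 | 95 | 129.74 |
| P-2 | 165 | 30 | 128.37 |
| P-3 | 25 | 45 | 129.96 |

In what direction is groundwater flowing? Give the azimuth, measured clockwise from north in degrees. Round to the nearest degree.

Differences from P-1: to P-2 (Δx, Δy, Δh) = (80, -65, -1.37); to P-3 = (-60, -50, +0.22).
Solve a·Δx + b·Δy = Δh: det = 80·(-50) − (-60)·(-65) = -7900.
∂h/∂x = [(-1.37)·(-50) − (+0.22)·(-65)] / -7900 = -0.01048
∂h/∂y = [80·(+0.22) − (-60)·(-1.37)] / -7900 = +0.008177
Flow direction (−∇h) has components (+0.01048 E, -0.008177 N).
Azimuth = atan2(E, N) = atan2(+0.01048, -0.008177) = 128.0° ≈ 128°.

128°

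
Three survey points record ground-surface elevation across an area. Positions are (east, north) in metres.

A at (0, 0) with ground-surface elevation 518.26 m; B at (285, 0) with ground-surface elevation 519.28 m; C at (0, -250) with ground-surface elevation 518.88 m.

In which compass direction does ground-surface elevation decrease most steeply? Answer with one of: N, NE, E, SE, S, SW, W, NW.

NW

∂z/∂x = (519.28 − 518.26) / (285 − 0) = +0.003579
∂z/∂y = (518.88 − 518.26) / (-250 − 0) = -0.002480
Steepest decrease is along −∇f = (-0.003579 E, +0.002480 N) → northwest.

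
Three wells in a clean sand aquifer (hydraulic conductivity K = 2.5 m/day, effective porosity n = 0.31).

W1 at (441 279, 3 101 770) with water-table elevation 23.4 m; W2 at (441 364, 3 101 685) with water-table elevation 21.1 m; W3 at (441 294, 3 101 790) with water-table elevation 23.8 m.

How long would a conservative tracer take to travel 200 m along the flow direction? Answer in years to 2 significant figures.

Differences from W1: to W2 (Δx, Δy, Δh) = (85, -85, -2.3); to W3 = (15, 20, +0.4).
Determinant of the coordinate differences = 85·20 − 15·(-85) = 2975.
∂h/∂x = [(-2.3)·20 − (+0.4)·(-85)] / 2975 = -0.004034
∂h/∂y = [85·(+0.4) − 15·(-2.3)] / 2975 = +0.02303
|∇h| = √(-0.004034² + 0.02303²) = 0.02338
Seepage velocity v = K·i/n = 2.5 × 0.02338 / 0.31 = 0.1885 m/day.
t = 200 / 0.1885 = 1061 days = 2.9 years.

2.9 years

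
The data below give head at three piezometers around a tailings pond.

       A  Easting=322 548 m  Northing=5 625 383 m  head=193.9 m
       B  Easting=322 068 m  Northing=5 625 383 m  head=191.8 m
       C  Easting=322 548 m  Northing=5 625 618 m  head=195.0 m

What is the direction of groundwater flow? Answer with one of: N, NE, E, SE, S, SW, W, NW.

∂h/∂x = (191.8 − 193.9) / (322068 − 322548) = +0.004375
∂h/∂y = (195.0 − 193.9) / (5625618 − 5625383) = +0.004681
Flow = −∇h = (-0.004375 east, -0.004681 north), which points southwest.

SW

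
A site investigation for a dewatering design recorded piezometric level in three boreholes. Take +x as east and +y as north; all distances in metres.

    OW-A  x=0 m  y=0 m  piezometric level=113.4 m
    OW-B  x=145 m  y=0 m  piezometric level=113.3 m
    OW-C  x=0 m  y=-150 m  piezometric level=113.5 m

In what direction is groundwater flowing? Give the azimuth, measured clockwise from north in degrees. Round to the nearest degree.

046°

∂h/∂x = (113.3 − 113.4) / (145 − 0) = -0.0006897
∂h/∂y = (113.5 − 113.4) / (-150 − 0) = -0.0006667
Flow direction (−∇h) has components (+0.0006897 E, +0.0006667 N).
Azimuth = atan2(E, N) = atan2(+0.0006897, +0.0006667) = 46.0° ≈ 046°.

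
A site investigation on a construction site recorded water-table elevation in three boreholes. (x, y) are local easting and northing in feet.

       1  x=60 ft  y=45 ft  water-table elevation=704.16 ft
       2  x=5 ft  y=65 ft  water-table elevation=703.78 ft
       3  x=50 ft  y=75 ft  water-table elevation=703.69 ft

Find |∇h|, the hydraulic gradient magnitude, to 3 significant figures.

0.0153

With h = a·x + b·y + c and 1 as origin, the differences give:
  (-55)·a + 20·b = -0.38
  (-10)·a + 30·b = -0.47
Eliminate b (×30 and ×20, subtract): -1450·a = -2.000 → a = ∂h/∂x = +0.001379
Back-substitute: b = ∂h/∂y = -0.01521.
|∇h| = √(0.001379² + -0.01521²) = 0.01527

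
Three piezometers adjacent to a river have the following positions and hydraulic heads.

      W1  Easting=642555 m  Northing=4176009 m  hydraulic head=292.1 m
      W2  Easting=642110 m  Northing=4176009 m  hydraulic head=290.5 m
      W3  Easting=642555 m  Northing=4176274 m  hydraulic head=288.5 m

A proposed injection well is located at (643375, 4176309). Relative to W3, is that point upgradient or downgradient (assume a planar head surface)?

upgradient

∂h/∂x = (290.5 − 292.1) / (642110 − 642555) = +0.003596
∂h/∂y = (288.5 − 292.1) / (4176274 − 4176009) = -0.01358
Head at (643375, 4176309) = 292.1 + (+0.003596)·(820) + (-0.01358)·(300) = 290.97 m.
That is higher than the 288.5 m at W3, so the point is upgradient.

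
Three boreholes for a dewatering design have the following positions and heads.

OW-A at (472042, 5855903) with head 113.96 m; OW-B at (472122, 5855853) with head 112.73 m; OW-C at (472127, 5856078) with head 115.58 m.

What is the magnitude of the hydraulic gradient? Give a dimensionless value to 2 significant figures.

0.015

Differences from OW-A: to OW-B (Δx, Δy, Δh) = (80, -50, -1.23); to OW-C = (85, 175, +1.62).
Solve a·Δx + b·Δy = Δh: det = 80·175 − 85·(-50) = 18250.
∂h/∂x = [(-1.23)·175 − (+1.62)·(-50)] / 18250 = -0.007356
∂h/∂y = [80·(+1.62) − 85·(-1.23)] / 18250 = +0.01283
|∇h| = √(-0.007356² + 0.01283²) = 0.01479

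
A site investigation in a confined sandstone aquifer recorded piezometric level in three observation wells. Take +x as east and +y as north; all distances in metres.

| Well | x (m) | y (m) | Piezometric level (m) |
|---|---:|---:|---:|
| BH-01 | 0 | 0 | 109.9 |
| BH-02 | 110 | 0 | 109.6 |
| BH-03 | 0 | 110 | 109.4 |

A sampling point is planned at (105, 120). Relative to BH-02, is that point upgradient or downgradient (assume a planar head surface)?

downgradient

∂h/∂x = (109.6 − 109.9) / (110 − 0) = -0.002727
∂h/∂y = (109.4 − 109.9) / (110 − 0) = -0.004545
Head at (105, 120) = 109.9 + (-0.002727)·(105) + (-0.004545)·(120) = 109.07 m.
That is lower than the 109.6 m at BH-02, so the point is downgradient.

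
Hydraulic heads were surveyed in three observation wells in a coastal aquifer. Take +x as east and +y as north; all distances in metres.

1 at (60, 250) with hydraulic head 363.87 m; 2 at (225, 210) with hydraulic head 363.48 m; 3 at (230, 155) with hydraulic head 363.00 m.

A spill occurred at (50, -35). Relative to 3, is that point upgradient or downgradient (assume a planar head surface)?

downgradient

Three-point gradient (reference 1): Δ to 2 = (165, -40, -0.39), Δ to 3 = (170, -95, -0.87).
∂h/∂x = -0.0002535, ∂h/∂y = +0.008704 (det = -8875).
Head at (50, -35) = 363.87 + (-0.0002535)·(-10) + (+0.008704)·(-285) = 361.39 m.
That is lower than the 363.00 m at 3, so the point is downgradient.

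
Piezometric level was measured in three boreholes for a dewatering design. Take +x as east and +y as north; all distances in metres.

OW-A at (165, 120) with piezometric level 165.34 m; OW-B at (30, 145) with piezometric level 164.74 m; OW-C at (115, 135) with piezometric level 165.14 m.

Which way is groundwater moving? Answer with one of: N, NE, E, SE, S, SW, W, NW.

SW

Three-point gradient (reference OW-A): Δ to OW-B = (-135, 25, -0.60), Δ to OW-C = (-50, 15, -0.20).
∂h/∂x = +0.005161, ∂h/∂y = +0.003871 (det = -775).
Flow = −∇h = (-0.005161 east, -0.003871 north), which points southwest.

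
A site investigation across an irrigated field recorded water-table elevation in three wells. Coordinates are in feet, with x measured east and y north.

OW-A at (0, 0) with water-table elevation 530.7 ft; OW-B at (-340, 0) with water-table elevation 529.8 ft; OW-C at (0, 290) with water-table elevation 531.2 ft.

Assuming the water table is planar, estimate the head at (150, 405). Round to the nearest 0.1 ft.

531.8 ft

∂h/∂x = (529.8 − 530.7) / (-340 − 0) = +0.002647
∂h/∂y = (531.2 − 530.7) / (290 − 0) = +0.001724
h(150, 405) = 530.7 + (+0.002647)·(150) + (+0.001724)·(405) = 530.7 +0.397 +0.698 = 531.795 ft.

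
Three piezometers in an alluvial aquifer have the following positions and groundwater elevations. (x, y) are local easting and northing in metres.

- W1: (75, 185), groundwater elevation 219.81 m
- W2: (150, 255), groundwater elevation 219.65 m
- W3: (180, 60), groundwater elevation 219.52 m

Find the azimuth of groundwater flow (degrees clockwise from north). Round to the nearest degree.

097°

Three-point gradient (reference W1): Δ to W2 = (75, 70, -0.16), Δ to W3 = (105, -125, -0.29).
∂h/∂x = -0.002410, ∂h/∂y = +0.0002960 (det = -16725).
Flow direction (−∇h) has components (+0.002410 E, -0.0002960 N).
Azimuth = atan2(E, N) = atan2(+0.002410, -0.0002960) = 97.0° ≈ 097°.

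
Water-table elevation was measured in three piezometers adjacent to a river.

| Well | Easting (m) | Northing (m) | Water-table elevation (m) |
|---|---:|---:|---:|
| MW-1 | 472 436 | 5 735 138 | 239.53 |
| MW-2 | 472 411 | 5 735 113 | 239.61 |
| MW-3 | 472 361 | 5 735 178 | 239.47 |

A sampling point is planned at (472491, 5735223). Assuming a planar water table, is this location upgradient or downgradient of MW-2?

Differences from MW-1: to MW-2 (Δx, Δy, Δh) = (-25, -25, +0.08); to MW-3 = (-75, 40, -0.06).
Determinant of the coordinate differences = (-25)·40 − (-75)·(-25) = -2875.
∂h/∂x = [(+0.08)·40 − (-0.06)·(-25)] / -2875 = -0.0005913
∂h/∂y = [(-25)·(-0.06) − (-75)·(+0.08)] / -2875 = -0.002609
Head at (472491, 5735223) = 239.53 + (-0.0005913)·(55) + (-0.002609)·(85) = 239.28 m.
That is lower than the 239.61 m at MW-2, so the point is downgradient.

downgradient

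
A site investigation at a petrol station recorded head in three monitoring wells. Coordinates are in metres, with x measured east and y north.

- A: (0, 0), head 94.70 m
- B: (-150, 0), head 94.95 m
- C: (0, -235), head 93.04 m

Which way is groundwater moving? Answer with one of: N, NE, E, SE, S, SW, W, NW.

S

∂h/∂x = (94.95 − 94.70) / (-150 − 0) = -0.001667
∂h/∂y = (93.04 − 94.70) / (-235 − 0) = +0.007064
Flow = −∇h = (+0.001667 east, -0.007064 north), which points south.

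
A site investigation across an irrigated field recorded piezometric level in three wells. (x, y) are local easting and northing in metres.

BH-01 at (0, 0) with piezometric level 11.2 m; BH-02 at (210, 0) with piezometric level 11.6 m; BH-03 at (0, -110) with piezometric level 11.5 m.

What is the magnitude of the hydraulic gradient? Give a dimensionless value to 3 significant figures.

∂h/∂x = (11.6 − 11.2) / (210 − 0) = +0.001905
∂h/∂y = (11.5 − 11.2) / (-110 − 0) = -0.002727
|∇h| = √(0.001905² + -0.002727²) = 0.003326

0.00333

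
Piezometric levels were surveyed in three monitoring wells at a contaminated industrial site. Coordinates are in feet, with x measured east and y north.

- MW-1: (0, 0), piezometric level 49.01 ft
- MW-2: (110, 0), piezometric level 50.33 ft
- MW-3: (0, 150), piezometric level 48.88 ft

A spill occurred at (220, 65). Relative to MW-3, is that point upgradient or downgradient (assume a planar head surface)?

upgradient

∂h/∂x = (50.33 − 49.01) / (110 − 0) = +0.01200
∂h/∂y = (48.88 − 49.01) / (150 − 0) = -0.0008667
Head at (220, 65) = 49.01 + (+0.01200)·(220) + (-0.0008667)·(65) = 51.59 ft.
That is higher than the 48.88 ft at MW-3, so the point is upgradient.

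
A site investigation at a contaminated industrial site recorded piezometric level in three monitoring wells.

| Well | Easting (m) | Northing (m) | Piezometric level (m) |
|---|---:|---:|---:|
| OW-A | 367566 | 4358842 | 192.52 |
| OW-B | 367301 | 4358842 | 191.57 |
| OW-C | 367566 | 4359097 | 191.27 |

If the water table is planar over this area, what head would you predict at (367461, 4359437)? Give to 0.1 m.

189.2 m

∂h/∂x = (191.57 − 192.52) / (367301 − 367566) = +0.003585
∂h/∂y = (191.27 − 192.52) / (4359097 − 4358842) = -0.004902
h(367461, 4359437) = 192.52 + (+0.003585)·(-105) + (-0.004902)·(595) = 192.52 -0.376 -2.917 = 189.227 m.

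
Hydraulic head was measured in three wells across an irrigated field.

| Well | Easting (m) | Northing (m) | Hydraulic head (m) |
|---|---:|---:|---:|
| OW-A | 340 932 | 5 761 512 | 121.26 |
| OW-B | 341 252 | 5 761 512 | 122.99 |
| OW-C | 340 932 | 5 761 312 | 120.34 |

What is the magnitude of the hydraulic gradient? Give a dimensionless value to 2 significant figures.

∂h/∂x = (122.99 − 121.26) / (341252 − 340932) = +0.005406
∂h/∂y = (120.34 − 121.26) / (5761312 − 5761512) = +0.004600
|∇h| = √(0.005406² + 0.004600²) = 0.007098

0.0071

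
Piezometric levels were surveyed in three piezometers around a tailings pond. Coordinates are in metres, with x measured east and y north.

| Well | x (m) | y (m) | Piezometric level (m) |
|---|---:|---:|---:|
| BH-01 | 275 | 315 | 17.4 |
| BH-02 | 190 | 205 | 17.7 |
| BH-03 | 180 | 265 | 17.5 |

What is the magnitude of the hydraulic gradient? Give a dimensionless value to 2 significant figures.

Taking BH-01 as reference: BH-02−BH-01 = (-85, -110, +0.3); BH-03−BH-01 = (-95, -50, +0.1).
Determinant of the coordinate differences = (-85)·(-50) − (-95)·(-110) = -6200.
∂h/∂x = [(+0.3)·(-50) − (+0.1)·(-110)] / -6200 = +0.0006452
∂h/∂y = [(-85)·(+0.1) − (-95)·(+0.3)] / -6200 = -0.003226
|∇h| = √(0.0006452² + -0.003226²) = 0.00329

0.0033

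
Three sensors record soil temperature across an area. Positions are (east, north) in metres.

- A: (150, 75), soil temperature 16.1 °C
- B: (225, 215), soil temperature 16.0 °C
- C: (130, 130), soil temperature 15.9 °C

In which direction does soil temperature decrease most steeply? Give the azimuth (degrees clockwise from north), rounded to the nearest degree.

307°

With T = a·x + b·y + c and A as origin, the differences give:
  75·a + 140·b = -0.1
  (-20)·a + 55·b = -0.2
Eliminate b (×55 and ×140, subtract): 6925·a = 22.50 → a = ∂T/∂x = +0.003249
Back-substitute: b = ∂T/∂y = -0.002455.
Steepest decrease is along −∇f: components (-0.003249 E, +0.002455 N).
Azimuth = atan2(-0.003249, +0.002455) = 307.1° ≈ 307°.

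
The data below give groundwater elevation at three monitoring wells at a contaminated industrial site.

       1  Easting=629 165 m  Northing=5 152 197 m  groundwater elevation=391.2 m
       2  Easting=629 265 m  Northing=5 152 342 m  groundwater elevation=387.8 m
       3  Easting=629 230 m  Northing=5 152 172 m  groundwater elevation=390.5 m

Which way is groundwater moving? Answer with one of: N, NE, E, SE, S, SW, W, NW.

With h = a·x + b·y + c and 1 as origin, the differences give:
  100·a + 145·b = -3.4
  65·a + (-25)·b = -0.7
Eliminate b (×(-25) and ×145, subtract): -11925·a = 186.50 → a = ∂h/∂x = -0.01564
Back-substitute: b = ∂h/∂y = -0.01266.
Flow = −∇h = (+0.01564 east, +0.01266 north), which points northeast.

NE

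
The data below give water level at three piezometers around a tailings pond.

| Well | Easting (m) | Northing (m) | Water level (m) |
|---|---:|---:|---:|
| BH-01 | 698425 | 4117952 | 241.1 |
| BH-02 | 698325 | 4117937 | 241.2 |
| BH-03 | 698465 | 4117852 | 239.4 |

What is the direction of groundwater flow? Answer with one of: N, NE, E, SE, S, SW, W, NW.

Taking BH-01 as reference: BH-02−BH-01 = (-100, -15, +0.1); BH-03−BH-01 = (40, -100, -1.7).
Determinant of the coordinate differences = (-100)·(-100) − 40·(-15) = 10600.
∂h/∂x = [(+0.1)·(-100) − (-1.7)·(-15)] / 10600 = -0.003349
∂h/∂y = [(-100)·(-1.7) − 40·(+0.1)] / 10600 = +0.01566
Flow = −∇h = (+0.003349 east, -0.01566 north), which points south.

S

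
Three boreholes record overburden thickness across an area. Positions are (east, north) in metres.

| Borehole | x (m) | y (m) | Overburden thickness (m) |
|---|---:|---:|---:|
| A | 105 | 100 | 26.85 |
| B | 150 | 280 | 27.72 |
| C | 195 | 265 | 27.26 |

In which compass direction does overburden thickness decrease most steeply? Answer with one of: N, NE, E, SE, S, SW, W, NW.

SE

Three-point gradient (reference A): Δ to B = (45, 180, +0.87), Δ to C = (90, 165, +0.41).
∂d/∂x = -0.007949, ∂d/∂y = +0.006821 (det = -8775).
Steepest decrease is along −∇f = (+0.007949 E, -0.006821 N) → southeast.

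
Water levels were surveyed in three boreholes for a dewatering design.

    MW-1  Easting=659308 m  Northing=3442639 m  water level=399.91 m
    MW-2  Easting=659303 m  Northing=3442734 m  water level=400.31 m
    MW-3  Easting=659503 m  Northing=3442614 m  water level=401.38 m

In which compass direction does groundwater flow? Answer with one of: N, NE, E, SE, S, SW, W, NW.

SW

Differences from MW-1: to MW-2 (Δx, Δy, Δh) = (-5, 95, +0.40); to MW-3 = (195, -25, +1.47).
Solve a·Δx + b·Δy = Δh: det = (-5)·(-25) − 195·95 = -18400.
∂h/∂x = [(+0.40)·(-25) − (+1.47)·95] / -18400 = +0.008133
∂h/∂y = [(-5)·(+1.47) − 195·(+0.40)] / -18400 = +0.004639
Flow = −∇h = (-0.008133 east, -0.004639 north), which points southwest.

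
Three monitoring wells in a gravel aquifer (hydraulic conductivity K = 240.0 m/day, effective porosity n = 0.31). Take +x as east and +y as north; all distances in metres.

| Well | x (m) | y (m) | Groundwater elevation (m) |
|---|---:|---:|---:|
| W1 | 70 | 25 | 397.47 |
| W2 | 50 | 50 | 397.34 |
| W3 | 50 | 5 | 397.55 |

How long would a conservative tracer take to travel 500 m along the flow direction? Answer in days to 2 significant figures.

Taking W1 as reference: W2−W1 = (-20, 25, -0.13); W3−W1 = (-20, -20, +0.08).
Solve a·Δx + b·Δy = Δh: det = (-20)·(-20) − (-20)·25 = 900.
∂h/∂x = [(-0.13)·(-20) − (+0.08)·25] / 900 = +0.0006667
∂h/∂y = [(-20)·(+0.08) − (-20)·(-0.13)] / 900 = -0.004667
|∇h| = √(0.0006667² + -0.004667²) = 0.004714
Seepage velocity v = K·i/n = 240.0 × 0.004714 / 0.31 = 3.65 m/day.
t = 500 / 3.65 = 137 days.

140 days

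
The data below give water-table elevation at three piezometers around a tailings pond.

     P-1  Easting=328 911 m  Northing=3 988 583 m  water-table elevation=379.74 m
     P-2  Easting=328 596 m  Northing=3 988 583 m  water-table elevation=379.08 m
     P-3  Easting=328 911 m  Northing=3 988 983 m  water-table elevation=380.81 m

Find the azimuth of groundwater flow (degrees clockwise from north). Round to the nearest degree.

218°

∂h/∂x = (379.08 − 379.74) / (328596 − 328911) = +0.002095
∂h/∂y = (380.81 − 379.74) / (3988983 − 3988583) = +0.002675
Flow direction (−∇h) has components (-0.002095 E, -0.002675 N).
Azimuth = atan2(E, N) = atan2(-0.002095, -0.002675) = 218.1° ≈ 218°.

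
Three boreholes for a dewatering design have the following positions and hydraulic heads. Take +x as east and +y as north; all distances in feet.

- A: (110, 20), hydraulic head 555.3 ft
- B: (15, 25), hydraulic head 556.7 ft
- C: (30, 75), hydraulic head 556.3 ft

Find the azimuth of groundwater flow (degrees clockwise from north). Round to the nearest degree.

077°

Differences from A: to B (Δx, Δy, Δh) = (-95, 5, +1.4); to C = (-80, 55, +1.0).
Determinant of the coordinate differences = (-95)·55 − (-80)·5 = -4825.
∂h/∂x = [(+1.4)·55 − (+1.0)·5] / -4825 = -0.01492
∂h/∂y = [(-95)·(+1.0) − (-80)·(+1.4)] / -4825 = -0.003523
Flow direction (−∇h) has components (+0.01492 E, +0.003523 N).
Azimuth = atan2(E, N) = atan2(+0.01492, +0.003523) = 76.7° ≈ 077°.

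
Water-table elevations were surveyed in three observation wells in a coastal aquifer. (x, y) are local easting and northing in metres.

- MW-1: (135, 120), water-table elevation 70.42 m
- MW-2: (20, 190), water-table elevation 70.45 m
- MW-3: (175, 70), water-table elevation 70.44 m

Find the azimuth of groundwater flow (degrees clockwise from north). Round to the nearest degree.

Taking MW-1 as reference: MW-2−MW-1 = (-115, 70, +0.03); MW-3−MW-1 = (40, -50, +0.02).
Solve a·Δx + b·Δy = Δh: det = (-115)·(-50) − 40·70 = 2950.
∂h/∂x = [(+0.03)·(-50) − (+0.02)·70] / 2950 = -0.0009831
∂h/∂y = [(-115)·(+0.02) − 40·(+0.03)] / 2950 = -0.001186
Flow direction (−∇h) has components (+0.0009831 E, +0.001186 N).
Azimuth = atan2(E, N) = atan2(+0.0009831, +0.001186) = 39.6° ≈ 040°.

040°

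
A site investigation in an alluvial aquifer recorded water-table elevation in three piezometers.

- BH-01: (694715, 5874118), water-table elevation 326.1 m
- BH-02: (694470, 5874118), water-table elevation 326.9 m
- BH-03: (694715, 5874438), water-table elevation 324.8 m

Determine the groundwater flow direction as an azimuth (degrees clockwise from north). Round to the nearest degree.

039°

∂h/∂x = (326.9 − 326.1) / (694470 − 694715) = -0.003265
∂h/∂y = (324.8 − 326.1) / (5874438 − 5874118) = -0.004063
Flow direction (−∇h) has components (+0.003265 E, +0.004063 N).
Azimuth = atan2(E, N) = atan2(+0.003265, +0.004063) = 38.8° ≈ 039°.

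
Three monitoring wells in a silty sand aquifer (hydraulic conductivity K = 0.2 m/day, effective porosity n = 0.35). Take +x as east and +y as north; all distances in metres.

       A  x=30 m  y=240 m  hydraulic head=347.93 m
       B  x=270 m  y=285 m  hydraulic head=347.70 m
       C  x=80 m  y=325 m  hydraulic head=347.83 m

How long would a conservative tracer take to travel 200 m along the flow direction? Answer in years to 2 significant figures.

890 years

Taking A as reference: B−A = (240, 45, -0.23); C−A = (50, 85, -0.10).
Determinant of the coordinate differences = 240·85 − 50·45 = 18150.
∂h/∂x = [(-0.23)·85 − (-0.10)·45] / 18150 = -0.0008292
∂h/∂y = [240·(-0.10) − 50·(-0.23)] / 18150 = -0.0006887
|∇h| = √(-0.0008292² + -0.0006887²) = 0.001078
Seepage velocity v = K·i/n = 0.2 × 0.001078 / 0.35 = 0.000616 m/day.
t = 200 / 0.000616 = 3.247e+05 days = 889 years.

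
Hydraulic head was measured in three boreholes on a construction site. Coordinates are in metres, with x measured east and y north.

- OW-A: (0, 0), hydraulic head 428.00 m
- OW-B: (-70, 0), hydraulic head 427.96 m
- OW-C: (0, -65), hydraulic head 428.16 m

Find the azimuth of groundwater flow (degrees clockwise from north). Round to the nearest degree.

∂h/∂x = (427.96 − 428.00) / (-70 − 0) = +0.0005714
∂h/∂y = (428.16 − 428.00) / (-65 − 0) = -0.002462
Flow direction (−∇h) has components (-0.0005714 E, +0.002462 N).
Azimuth = atan2(E, N) = atan2(-0.0005714, +0.002462) = 346.9° ≈ 347°.

347°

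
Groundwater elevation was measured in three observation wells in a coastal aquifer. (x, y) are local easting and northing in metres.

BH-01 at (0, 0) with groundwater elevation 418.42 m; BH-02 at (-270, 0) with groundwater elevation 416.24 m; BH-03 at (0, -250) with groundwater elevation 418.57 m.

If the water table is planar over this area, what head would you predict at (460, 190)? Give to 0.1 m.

∂h/∂x = (416.24 − 418.42) / (-270 − 0) = +0.008074
∂h/∂y = (418.57 − 418.42) / (-250 − 0) = -0.0006000
h(460, 190) = 418.42 + (+0.008074)·(460) + (-0.0006000)·(190) = 418.42 +3.714 -0.114 = 422.020 m.

422.0 m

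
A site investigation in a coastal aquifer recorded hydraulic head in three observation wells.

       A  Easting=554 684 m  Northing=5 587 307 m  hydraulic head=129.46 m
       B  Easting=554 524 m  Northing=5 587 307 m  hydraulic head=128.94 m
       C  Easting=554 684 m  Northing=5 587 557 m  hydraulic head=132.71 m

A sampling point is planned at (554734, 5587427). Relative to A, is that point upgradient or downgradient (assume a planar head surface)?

∂h/∂x = (128.94 − 129.46) / (554524 − 554684) = +0.003250
∂h/∂y = (132.71 − 129.46) / (5587557 − 5587307) = +0.01300
Head at (554734, 5587427) = 129.46 + (+0.003250)·(50) + (+0.01300)·(120) = 131.18 m.
That is higher than the 129.46 m at A, so the point is upgradient.

upgradient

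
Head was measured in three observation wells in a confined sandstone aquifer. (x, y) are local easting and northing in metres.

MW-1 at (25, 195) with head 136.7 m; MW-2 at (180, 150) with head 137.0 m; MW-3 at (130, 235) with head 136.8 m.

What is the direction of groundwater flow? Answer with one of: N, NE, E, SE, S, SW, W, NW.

NW

Three-point gradient (reference MW-1): Δ to MW-2 = (155, -45, +0.3), Δ to MW-3 = (105, 40, +0.1).
∂h/∂x = +0.001510, ∂h/∂y = -0.001465 (det = 10925).
Flow = −∇h = (-0.001510 east, +0.001465 north), which points northwest.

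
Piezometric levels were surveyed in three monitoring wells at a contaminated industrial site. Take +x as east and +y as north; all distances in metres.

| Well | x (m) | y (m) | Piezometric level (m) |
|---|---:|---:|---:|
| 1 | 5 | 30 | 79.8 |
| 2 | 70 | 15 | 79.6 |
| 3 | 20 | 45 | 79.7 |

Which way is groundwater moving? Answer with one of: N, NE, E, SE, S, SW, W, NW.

Three-point gradient (reference 1): Δ to 2 = (65, -15, -0.2), Δ to 3 = (15, 15, -0.1).
∂h/∂x = -0.003750, ∂h/∂y = -0.002917 (det = 1200).
Flow = −∇h = (+0.003750 east, +0.002917 north), which points northeast.

NE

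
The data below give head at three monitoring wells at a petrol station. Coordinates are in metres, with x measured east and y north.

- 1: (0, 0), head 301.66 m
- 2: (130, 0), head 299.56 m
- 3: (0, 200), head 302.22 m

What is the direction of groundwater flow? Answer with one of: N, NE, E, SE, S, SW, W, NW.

∂h/∂x = (299.56 − 301.66) / (130 − 0) = -0.01615
∂h/∂y = (302.22 − 301.66) / (200 − 0) = +0.002800
Flow = −∇h = (+0.01615 east, -0.002800 north), which points east.

E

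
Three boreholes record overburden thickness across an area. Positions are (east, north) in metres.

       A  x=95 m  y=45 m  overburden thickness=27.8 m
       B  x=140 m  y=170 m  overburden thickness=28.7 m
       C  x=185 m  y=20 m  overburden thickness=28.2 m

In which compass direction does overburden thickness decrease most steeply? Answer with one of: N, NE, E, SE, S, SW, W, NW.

SW

With d = a·x + b·y + c and A as origin, the differences give:
  45·a + 125·b = +0.9
  90·a + (-25)·b = +0.4
Eliminate b (×(-25) and ×125, subtract): -12375·a = -72.50 → a = ∂d/∂x = +0.005859
Back-substitute: b = ∂d/∂y = +0.005091.
Steepest decrease is along −∇f = (-0.005859 E, -0.005091 N) → southwest.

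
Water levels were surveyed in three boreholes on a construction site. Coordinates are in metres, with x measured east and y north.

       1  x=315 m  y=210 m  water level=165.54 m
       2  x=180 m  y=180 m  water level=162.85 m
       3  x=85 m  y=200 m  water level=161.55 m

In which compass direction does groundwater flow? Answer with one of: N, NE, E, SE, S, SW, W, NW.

Three-point gradient (reference 1): Δ to 2 = (-135, -30, -2.69), Δ to 3 = (-230, -10, -3.99).
∂h/∂x = +0.01672, ∂h/∂y = +0.01442 (det = -5550).
Flow = −∇h = (-0.01672 east, -0.01442 north), which points southwest.

SW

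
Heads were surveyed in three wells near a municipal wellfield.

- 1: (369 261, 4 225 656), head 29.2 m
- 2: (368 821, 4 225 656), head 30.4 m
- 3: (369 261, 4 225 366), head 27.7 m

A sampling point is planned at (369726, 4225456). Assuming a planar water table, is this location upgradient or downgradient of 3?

∂h/∂x = (30.4 − 29.2) / (368821 − 369261) = -0.002727
∂h/∂y = (27.7 − 29.2) / (4225366 − 4225656) = +0.005172
Head at (369726, 4225456) = 29.2 + (-0.002727)·(465) + (+0.005172)·(-200) = 26.90 m.
That is lower than the 27.7 m at 3, so the point is downgradient.

downgradient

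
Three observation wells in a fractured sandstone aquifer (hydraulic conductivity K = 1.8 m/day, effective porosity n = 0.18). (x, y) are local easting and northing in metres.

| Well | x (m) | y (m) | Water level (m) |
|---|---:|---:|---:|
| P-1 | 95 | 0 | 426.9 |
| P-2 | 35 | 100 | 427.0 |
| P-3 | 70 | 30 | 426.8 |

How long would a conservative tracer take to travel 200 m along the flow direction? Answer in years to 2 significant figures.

Taking P-1 as reference: P-2−P-1 = (-60, 100, +0.1); P-3−P-1 = (-25, 30, -0.1).
Solve a·Δx + b·Δy = Δh: det = (-60)·30 − (-25)·100 = 700.
∂h/∂x = [(+0.1)·30 − (-0.1)·100] / 700 = +0.01857
∂h/∂y = [(-60)·(-0.1) − (-25)·(+0.1)] / 700 = +0.01214
|∇h| = √(0.01857² + 0.01214²) = 0.02219
Seepage velocity v = K·i/n = 1.8 × 0.02219 / 0.18 = 0.2219 m/day.
t = 200 / 0.2219 = 901.3 days = 2.47 years.

2.5 years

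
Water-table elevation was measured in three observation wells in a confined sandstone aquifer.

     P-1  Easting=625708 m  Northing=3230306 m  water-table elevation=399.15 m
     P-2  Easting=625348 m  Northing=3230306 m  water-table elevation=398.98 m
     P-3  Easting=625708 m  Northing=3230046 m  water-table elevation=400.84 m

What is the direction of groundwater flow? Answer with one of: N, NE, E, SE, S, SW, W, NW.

∂h/∂x = (398.98 − 399.15) / (625348 − 625708) = +0.0004722
∂h/∂y = (400.84 − 399.15) / (3230046 − 3230306) = -0.006500
Flow = −∇h = (-0.0004722 east, +0.006500 north), which points north.

N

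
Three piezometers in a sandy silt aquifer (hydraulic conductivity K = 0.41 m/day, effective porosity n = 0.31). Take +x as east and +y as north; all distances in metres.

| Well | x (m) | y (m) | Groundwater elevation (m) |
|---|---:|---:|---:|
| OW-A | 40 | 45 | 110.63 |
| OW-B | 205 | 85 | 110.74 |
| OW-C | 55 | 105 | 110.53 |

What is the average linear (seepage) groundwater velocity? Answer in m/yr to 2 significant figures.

1.1 m/yr

With h = a·x + b·y + c and OW-A as origin, the differences give:
  165·a + 40·b = +0.11
  15·a + 60·b = -0.10
Eliminate b (×60 and ×40, subtract): 9300·a = 10.600 → a = ∂h/∂x = +0.001140
Back-substitute: b = ∂h/∂y = -0.001952.
|∇h| = √(0.001140² + -0.001952²) = 0.002261
Seepage velocity v = K·i/n = 0.41 × 0.002261 / 0.31 = 0.00299 m/day = 1.092 m/yr.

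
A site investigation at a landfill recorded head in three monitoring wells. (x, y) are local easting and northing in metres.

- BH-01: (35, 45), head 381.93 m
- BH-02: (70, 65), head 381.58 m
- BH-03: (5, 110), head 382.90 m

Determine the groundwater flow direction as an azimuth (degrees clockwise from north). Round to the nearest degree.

Three-point gradient (reference BH-01): Δ to BH-02 = (35, 20, -0.35), Δ to BH-03 = (-30, 65, +0.97).
∂h/∂x = -0.01466, ∂h/∂y = +0.008157 (det = 2875).
Flow direction (−∇h) has components (+0.01466 E, -0.008157 N).
Azimuth = atan2(E, N) = atan2(+0.01466, -0.008157) = 119.1° ≈ 119°.

119°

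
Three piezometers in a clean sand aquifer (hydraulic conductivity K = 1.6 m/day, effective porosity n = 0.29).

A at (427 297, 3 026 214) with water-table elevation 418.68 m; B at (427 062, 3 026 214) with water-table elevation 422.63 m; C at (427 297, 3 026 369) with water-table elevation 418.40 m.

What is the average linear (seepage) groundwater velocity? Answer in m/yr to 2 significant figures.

∂h/∂x = (422.63 − 418.68) / (427062 − 427297) = -0.01681
∂h/∂y = (418.40 − 418.68) / (3026369 − 3026214) = -0.001806
|∇h| = √(-0.01681² + -0.001806²) = 0.01691
Seepage velocity v = K·i/n = 1.6 × 0.01691 / 0.29 = 0.0933 m/day = 34.08 m/yr.

34 m/yr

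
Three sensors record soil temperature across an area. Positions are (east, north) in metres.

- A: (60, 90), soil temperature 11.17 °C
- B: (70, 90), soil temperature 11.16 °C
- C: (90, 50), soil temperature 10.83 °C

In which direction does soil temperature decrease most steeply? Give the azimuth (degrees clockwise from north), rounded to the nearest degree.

Differences from A: to B (Δx, Δy, Δh) = (10, 0, -0.01); to C = (30, -40, -0.34).
Determinant of the coordinate differences = 10·(-40) − 30·0 = -400.
∂T/∂x = [(-0.01)·(-40) − (-0.34)·0] / -400 = -0.0010000
∂T/∂y = [10·(-0.34) − 30·(-0.01)] / -400 = +0.007750
Steepest decrease is along −∇f: components (+0.0010000 E, -0.007750 N).
Azimuth = atan2(+0.0010000, -0.007750) = 172.6° ≈ 173°.

173°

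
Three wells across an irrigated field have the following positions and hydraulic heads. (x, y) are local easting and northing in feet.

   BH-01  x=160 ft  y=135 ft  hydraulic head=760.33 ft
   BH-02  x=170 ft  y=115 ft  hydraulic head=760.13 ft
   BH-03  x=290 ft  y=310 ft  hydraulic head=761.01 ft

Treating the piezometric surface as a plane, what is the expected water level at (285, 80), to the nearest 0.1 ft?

Differences from BH-01: to BH-02 (Δx, Δy, Δh) = (10, -20, -0.20); to BH-03 = (130, 175, +0.68).
Determinant of the coordinate differences = 10·175 − 130·(-20) = 4350.
∂h/∂x = [(-0.20)·175 − (+0.68)·(-20)] / 4350 = -0.004920
∂h/∂y = [10·(+0.68) − 130·(-0.20)] / 4350 = +0.007540
h(285, 80) = 760.33 + (-0.004920)·(125) + (+0.007540)·(-55) = 760.33 -0.615 -0.415 = 759.300 ft.

759.3 ft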